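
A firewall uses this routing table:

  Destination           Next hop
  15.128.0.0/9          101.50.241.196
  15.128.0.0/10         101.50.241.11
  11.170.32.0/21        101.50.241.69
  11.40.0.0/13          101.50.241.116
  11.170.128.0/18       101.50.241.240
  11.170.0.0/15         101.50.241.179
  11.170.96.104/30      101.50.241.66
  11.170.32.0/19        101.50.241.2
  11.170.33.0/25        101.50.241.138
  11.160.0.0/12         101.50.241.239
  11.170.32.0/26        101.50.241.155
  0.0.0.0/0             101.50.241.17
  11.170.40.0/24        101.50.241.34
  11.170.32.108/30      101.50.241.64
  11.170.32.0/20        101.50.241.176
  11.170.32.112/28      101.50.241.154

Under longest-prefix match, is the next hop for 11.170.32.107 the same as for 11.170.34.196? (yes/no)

11.170.32.107: longest match 11.170.32.0/21 -> 101.50.241.69
11.170.34.196: longest match 11.170.32.0/21 -> 101.50.241.69

yes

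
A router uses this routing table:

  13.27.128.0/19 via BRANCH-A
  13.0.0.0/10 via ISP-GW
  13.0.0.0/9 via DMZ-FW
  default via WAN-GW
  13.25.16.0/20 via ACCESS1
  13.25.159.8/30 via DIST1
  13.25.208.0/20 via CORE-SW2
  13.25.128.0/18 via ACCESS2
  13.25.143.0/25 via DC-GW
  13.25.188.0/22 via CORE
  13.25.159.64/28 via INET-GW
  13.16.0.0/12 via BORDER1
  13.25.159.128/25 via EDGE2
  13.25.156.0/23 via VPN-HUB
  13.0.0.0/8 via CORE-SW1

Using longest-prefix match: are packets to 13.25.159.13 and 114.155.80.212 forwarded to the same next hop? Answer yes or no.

no

13.25.159.13: longest match 13.25.128.0/18 -> ACCESS2
114.155.80.212: longest match 0.0.0.0/0 -> WAN-GW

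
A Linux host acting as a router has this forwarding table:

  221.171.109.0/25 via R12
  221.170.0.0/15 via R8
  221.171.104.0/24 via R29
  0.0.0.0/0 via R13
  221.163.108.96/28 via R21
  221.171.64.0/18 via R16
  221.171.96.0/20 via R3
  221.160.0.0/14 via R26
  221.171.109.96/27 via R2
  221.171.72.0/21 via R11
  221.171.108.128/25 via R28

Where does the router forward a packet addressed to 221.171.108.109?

Routes whose prefix contains 221.171.108.109:
  0.0.0.0/0 (default, matches everything) -> R13
  221.170.0.0/15 (221.170.0.0 - 221.171.255.255) -> R8
  221.171.64.0/18 (221.171.64.0 - 221.171.127.255) -> R16
  221.171.96.0/20 (221.171.96.0 - 221.171.111.255) -> R3
More-specific entries that do NOT match:
  221.163.108.96/28 (221.163.108.96 - 221.163.108.111) does not contain 221.171.108.109
  221.171.109.96/27 (221.171.109.96 - 221.171.109.127) does not contain 221.171.108.109
  221.171.109.0/25 (221.171.109.0 - 221.171.109.127) does not contain 221.171.108.109
  221.171.108.128/25 (221.171.108.128 - 221.171.108.255) does not contain 221.171.108.109
  221.171.104.0/24 (221.171.104.0 - 221.171.104.255) does not contain 221.171.108.109
  221.171.72.0/21 (221.171.72.0 - 221.171.79.255) does not contain 221.171.108.109
Longest matching prefix is /20 -> next hop R3.

R3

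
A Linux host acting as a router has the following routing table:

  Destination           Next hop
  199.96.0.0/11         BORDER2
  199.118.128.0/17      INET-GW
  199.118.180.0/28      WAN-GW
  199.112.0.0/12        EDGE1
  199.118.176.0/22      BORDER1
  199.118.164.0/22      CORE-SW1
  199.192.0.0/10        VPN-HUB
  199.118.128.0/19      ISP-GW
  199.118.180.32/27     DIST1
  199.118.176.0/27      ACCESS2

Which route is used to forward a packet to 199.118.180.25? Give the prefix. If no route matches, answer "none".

199.118.128.0/17

Entries matching 199.118.180.25:
  199.96.0.0/11 (199.96.0.0 - 199.127.255.255)
  199.112.0.0/12 (199.112.0.0 - 199.127.255.255)
  199.118.128.0/17 (199.118.128.0 - 199.118.255.255)
Most specific is 199.118.128.0/17.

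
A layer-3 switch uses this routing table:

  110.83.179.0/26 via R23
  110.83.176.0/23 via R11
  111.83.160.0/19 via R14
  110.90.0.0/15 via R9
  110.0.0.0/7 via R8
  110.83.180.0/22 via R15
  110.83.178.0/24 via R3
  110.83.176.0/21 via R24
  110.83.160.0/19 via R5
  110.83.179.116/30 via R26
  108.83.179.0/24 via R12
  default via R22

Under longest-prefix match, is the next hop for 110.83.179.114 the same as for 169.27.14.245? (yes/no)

110.83.179.114: longest match 110.83.176.0/21 -> R24
169.27.14.245: longest match 0.0.0.0/0 -> R22

no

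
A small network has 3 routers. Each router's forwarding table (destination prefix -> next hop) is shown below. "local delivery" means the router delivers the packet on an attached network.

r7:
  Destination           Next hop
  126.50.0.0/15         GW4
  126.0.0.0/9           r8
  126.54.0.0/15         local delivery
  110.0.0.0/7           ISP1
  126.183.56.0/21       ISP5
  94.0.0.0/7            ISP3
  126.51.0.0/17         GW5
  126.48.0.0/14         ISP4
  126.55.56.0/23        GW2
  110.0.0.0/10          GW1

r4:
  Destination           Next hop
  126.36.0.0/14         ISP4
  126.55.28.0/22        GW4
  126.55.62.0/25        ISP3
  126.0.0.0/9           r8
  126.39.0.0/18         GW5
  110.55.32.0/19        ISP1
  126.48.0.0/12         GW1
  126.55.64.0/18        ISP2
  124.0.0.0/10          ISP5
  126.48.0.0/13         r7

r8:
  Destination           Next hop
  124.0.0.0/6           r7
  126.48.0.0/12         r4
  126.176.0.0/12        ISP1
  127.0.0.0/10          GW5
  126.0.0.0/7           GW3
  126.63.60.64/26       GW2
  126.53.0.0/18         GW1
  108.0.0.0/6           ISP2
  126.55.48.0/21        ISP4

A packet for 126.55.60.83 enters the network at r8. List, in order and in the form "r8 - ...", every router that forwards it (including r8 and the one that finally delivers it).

r8 - r4 - r7

At r8: longest match for 126.55.60.83 is 126.48.0.0/12 -> r4
At r4: longest match for 126.55.60.83 is 126.48.0.0/13 -> r7
At r7: longest match for 126.55.60.83 is 126.54.0.0/15 -> local delivery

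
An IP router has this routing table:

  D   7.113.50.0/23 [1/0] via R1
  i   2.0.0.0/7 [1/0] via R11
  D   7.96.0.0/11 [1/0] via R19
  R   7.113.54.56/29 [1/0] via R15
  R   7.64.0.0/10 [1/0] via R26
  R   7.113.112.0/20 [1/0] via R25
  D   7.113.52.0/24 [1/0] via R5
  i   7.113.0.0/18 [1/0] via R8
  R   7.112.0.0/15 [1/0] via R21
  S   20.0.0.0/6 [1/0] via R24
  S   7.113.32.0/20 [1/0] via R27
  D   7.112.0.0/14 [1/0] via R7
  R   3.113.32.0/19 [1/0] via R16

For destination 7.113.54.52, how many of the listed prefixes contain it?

Prefixes containing 7.113.54.52:
  7.64.0.0/10 (7.64.0.0 - 7.127.255.255)
  7.96.0.0/11 (7.96.0.0 - 7.127.255.255)
  7.112.0.0/14 (7.112.0.0 - 7.115.255.255)
  7.112.0.0/15 (7.112.0.0 - 7.113.255.255)
  7.113.0.0/18 (7.113.0.0 - 7.113.63.255)
Total matching entries: 5.

5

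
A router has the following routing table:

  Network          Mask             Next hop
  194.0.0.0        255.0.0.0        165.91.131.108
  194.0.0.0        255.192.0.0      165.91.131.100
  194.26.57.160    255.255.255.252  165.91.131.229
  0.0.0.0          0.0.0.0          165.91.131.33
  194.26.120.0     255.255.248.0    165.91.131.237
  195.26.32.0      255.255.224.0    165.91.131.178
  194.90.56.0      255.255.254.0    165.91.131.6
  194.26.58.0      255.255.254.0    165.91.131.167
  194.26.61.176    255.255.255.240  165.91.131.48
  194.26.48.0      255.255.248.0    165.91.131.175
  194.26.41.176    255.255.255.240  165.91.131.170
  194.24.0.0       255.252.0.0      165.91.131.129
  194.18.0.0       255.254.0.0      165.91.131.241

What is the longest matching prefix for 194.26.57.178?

Entries matching 194.26.57.178:
  0.0.0.0/0 (default, matches everything)
  194.0.0.0/8 (194.0.0.0 - 194.255.255.255)
  194.0.0.0/10 (194.0.0.0 - 194.63.255.255)
  194.24.0.0/14 (194.24.0.0 - 194.27.255.255)
Most specific is 194.24.0.0/14.

194.24.0.0/14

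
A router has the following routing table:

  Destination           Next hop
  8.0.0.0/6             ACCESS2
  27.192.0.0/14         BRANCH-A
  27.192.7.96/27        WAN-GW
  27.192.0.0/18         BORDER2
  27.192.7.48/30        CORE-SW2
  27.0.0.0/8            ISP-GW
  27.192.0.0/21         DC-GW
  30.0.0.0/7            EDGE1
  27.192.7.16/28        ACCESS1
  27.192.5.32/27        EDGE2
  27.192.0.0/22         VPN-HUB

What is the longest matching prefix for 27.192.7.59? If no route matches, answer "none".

27.192.0.0/21

Entries matching 27.192.7.59:
  27.0.0.0/8 (27.0.0.0 - 27.255.255.255)
  27.192.0.0/14 (27.192.0.0 - 27.195.255.255)
  27.192.0.0/18 (27.192.0.0 - 27.192.63.255)
  27.192.0.0/21 (27.192.0.0 - 27.192.7.255)
Most specific is 27.192.0.0/21.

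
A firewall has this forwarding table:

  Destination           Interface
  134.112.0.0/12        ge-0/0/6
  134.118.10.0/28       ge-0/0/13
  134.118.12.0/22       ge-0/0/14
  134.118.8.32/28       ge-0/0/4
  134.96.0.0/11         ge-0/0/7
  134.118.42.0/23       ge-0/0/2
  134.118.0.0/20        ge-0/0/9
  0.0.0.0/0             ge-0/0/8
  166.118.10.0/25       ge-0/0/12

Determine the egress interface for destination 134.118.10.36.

ge-0/0/9

Routes whose prefix contains 134.118.10.36:
  0.0.0.0/0 (default, matches everything) -> ge-0/0/8
  134.96.0.0/11 (134.96.0.0 - 134.127.255.255) -> ge-0/0/7
  134.112.0.0/12 (134.112.0.0 - 134.127.255.255) -> ge-0/0/6
  134.118.0.0/20 (134.118.0.0 - 134.118.15.255) -> ge-0/0/9
More-specific entries that do NOT match:
  134.118.10.0/28 (134.118.10.0 - 134.118.10.15) does not contain 134.118.10.36
  134.118.8.32/28 (134.118.8.32 - 134.118.8.47) does not contain 134.118.10.36
  166.118.10.0/25 (166.118.10.0 - 166.118.10.127) does not contain 134.118.10.36
  134.118.42.0/23 (134.118.42.0 - 134.118.43.255) does not contain 134.118.10.36
  134.118.12.0/22 (134.118.12.0 - 134.118.15.255) does not contain 134.118.10.36
Longest matching prefix is /20 -> interface ge-0/0/9.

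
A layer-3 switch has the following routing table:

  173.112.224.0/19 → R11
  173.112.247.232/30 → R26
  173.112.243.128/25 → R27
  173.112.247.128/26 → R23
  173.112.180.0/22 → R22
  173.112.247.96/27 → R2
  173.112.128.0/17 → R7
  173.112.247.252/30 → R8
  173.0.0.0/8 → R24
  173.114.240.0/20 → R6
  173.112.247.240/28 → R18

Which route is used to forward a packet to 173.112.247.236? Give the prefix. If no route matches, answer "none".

173.112.224.0/19

Entries matching 173.112.247.236:
  173.0.0.0/8 (173.0.0.0 - 173.255.255.255)
  173.112.128.0/17 (173.112.128.0 - 173.112.255.255)
  173.112.224.0/19 (173.112.224.0 - 173.112.255.255)
Most specific is 173.112.224.0/19.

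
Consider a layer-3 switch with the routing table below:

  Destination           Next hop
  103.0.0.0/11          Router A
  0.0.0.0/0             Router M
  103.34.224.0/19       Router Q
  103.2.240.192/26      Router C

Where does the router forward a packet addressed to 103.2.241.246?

Router A

Routes whose prefix contains 103.2.241.246:
  0.0.0.0/0 (default, matches everything) -> Router M
  103.0.0.0/11 (103.0.0.0 - 103.31.255.255) -> Router A
More-specific entries that do NOT match:
  103.2.240.192/26 (103.2.240.192 - 103.2.240.255) does not contain 103.2.241.246
  103.34.224.0/19 (103.34.224.0 - 103.34.255.255) does not contain 103.2.241.246
Longest matching prefix is /11 -> next hop Router A.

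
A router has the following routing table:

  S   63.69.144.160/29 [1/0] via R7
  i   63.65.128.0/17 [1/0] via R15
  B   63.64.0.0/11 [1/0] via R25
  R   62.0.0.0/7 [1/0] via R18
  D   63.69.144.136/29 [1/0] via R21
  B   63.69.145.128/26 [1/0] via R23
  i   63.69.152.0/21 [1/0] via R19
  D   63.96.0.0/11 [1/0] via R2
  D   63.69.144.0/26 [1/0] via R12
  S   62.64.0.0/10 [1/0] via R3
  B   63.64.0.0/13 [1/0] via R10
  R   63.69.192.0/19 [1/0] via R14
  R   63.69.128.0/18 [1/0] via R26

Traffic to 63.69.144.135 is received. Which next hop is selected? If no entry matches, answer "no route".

Routes whose prefix contains 63.69.144.135:
  62.0.0.0/7 (62.0.0.0 - 63.255.255.255) -> R18
  63.64.0.0/11 (63.64.0.0 - 63.95.255.255) -> R25
  63.64.0.0/13 (63.64.0.0 - 63.71.255.255) -> R10
  63.69.128.0/18 (63.69.128.0 - 63.69.191.255) -> R26
More-specific entries that do NOT match:
  63.69.144.160/29 (63.69.144.160 - 63.69.144.167) does not contain 63.69.144.135
  63.69.144.136/29 (63.69.144.136 - 63.69.144.143) does not contain 63.69.144.135
  63.69.145.128/26 (63.69.145.128 - 63.69.145.191) does not contain 63.69.144.135
  63.69.144.0/26 (63.69.144.0 - 63.69.144.63) does not contain 63.69.144.135
  63.69.152.0/21 (63.69.152.0 - 63.69.159.255) does not contain 63.69.144.135
  63.69.192.0/19 (63.69.192.0 - 63.69.223.255) does not contain 63.69.144.135
Longest matching prefix is /18 -> next hop R26.

R26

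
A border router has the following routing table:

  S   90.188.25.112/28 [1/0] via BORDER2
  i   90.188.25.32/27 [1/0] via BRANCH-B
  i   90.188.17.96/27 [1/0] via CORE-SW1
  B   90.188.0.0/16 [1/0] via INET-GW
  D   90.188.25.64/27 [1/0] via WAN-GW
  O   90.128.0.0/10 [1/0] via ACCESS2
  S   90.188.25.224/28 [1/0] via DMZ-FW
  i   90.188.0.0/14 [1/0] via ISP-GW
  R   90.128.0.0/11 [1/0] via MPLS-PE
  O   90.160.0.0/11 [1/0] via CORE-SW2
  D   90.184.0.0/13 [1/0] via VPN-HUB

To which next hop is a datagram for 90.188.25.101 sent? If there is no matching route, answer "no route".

INET-GW

Routes whose prefix contains 90.188.25.101:
  90.128.0.0/10 (90.128.0.0 - 90.191.255.255) -> ACCESS2
  90.160.0.0/11 (90.160.0.0 - 90.191.255.255) -> CORE-SW2
  90.184.0.0/13 (90.184.0.0 - 90.191.255.255) -> VPN-HUB
  90.188.0.0/14 (90.188.0.0 - 90.191.255.255) -> ISP-GW
  90.188.0.0/16 (90.188.0.0 - 90.188.255.255) -> INET-GW
More-specific entries that do NOT match:
  90.188.25.112/28 (90.188.25.112 - 90.188.25.127) does not contain 90.188.25.101
  90.188.25.224/28 (90.188.25.224 - 90.188.25.239) does not contain 90.188.25.101
  90.188.25.32/27 (90.188.25.32 - 90.188.25.63) does not contain 90.188.25.101
  90.188.17.96/27 (90.188.17.96 - 90.188.17.127) does not contain 90.188.25.101
  90.188.25.64/27 (90.188.25.64 - 90.188.25.95) does not contain 90.188.25.101
Longest matching prefix is /16 -> next hop INET-GW.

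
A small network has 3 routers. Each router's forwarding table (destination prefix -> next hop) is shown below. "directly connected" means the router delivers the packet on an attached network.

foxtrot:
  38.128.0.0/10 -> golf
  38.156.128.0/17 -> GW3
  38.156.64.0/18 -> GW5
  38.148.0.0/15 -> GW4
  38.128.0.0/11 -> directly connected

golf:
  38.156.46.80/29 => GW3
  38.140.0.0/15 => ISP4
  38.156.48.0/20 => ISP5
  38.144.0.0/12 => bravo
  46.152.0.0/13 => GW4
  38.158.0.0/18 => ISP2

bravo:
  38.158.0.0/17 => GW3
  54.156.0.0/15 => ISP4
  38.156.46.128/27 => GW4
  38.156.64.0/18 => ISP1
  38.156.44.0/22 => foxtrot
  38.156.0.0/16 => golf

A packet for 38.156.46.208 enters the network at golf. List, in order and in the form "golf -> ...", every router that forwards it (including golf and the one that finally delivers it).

At golf: longest match for 38.156.46.208 is 38.144.0.0/12 -> bravo
At bravo: longest match for 38.156.46.208 is 38.156.44.0/22 -> foxtrot
At foxtrot: longest match for 38.156.46.208 is 38.128.0.0/11 -> directly connected

golf -> bravo -> foxtrot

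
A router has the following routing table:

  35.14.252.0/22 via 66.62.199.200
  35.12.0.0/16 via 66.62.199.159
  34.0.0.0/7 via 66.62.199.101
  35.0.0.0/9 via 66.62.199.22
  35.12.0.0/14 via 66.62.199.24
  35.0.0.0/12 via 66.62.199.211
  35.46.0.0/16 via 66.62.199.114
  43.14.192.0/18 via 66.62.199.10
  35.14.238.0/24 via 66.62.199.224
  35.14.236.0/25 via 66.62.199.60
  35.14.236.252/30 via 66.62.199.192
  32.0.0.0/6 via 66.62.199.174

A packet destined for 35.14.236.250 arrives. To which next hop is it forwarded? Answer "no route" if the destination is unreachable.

66.62.199.24

Routes whose prefix contains 35.14.236.250:
  32.0.0.0/6 (32.0.0.0 - 35.255.255.255) -> 66.62.199.174
  34.0.0.0/7 (34.0.0.0 - 35.255.255.255) -> 66.62.199.101
  35.0.0.0/9 (35.0.0.0 - 35.127.255.255) -> 66.62.199.22
  35.0.0.0/12 (35.0.0.0 - 35.15.255.255) -> 66.62.199.211
  35.12.0.0/14 (35.12.0.0 - 35.15.255.255) -> 66.62.199.24
More-specific entries that do NOT match:
  35.14.236.252/30 (35.14.236.252 - 35.14.236.255) does not contain 35.14.236.250
  35.14.236.0/25 (35.14.236.0 - 35.14.236.127) does not contain 35.14.236.250
  35.14.238.0/24 (35.14.238.0 - 35.14.238.255) does not contain 35.14.236.250
  35.14.252.0/22 (35.14.252.0 - 35.14.255.255) does not contain 35.14.236.250
  43.14.192.0/18 (43.14.192.0 - 43.14.255.255) does not contain 35.14.236.250
  35.12.0.0/16 (35.12.0.0 - 35.12.255.255) does not contain 35.14.236.250
  35.46.0.0/16 (35.46.0.0 - 35.46.255.255) does not contain 35.14.236.250
Longest matching prefix is /14 -> next hop 66.62.199.24.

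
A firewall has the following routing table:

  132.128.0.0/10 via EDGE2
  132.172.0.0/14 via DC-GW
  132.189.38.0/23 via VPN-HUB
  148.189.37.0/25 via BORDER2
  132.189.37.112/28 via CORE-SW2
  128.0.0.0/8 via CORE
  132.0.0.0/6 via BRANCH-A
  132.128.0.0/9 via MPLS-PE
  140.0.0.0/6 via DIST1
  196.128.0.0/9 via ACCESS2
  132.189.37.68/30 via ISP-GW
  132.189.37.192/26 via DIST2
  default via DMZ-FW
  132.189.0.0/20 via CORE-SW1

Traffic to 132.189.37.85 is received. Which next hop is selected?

Routes whose prefix contains 132.189.37.85:
  0.0.0.0/0 (default, matches everything) -> DMZ-FW
  132.0.0.0/6 (132.0.0.0 - 135.255.255.255) -> BRANCH-A
  132.128.0.0/9 (132.128.0.0 - 132.255.255.255) -> MPLS-PE
  132.128.0.0/10 (132.128.0.0 - 132.191.255.255) -> EDGE2
More-specific entries that do NOT match:
  132.189.37.68/30 (132.189.37.68 - 132.189.37.71) does not contain 132.189.37.85
  132.189.37.112/28 (132.189.37.112 - 132.189.37.127) does not contain 132.189.37.85
  132.189.37.192/26 (132.189.37.192 - 132.189.37.255) does not contain 132.189.37.85
  148.189.37.0/25 (148.189.37.0 - 148.189.37.127) does not contain 132.189.37.85
  132.189.38.0/23 (132.189.38.0 - 132.189.39.255) does not contain 132.189.37.85
  132.189.0.0/20 (132.189.0.0 - 132.189.15.255) does not contain 132.189.37.85
  132.172.0.0/14 (132.172.0.0 - 132.175.255.255) does not contain 132.189.37.85
Longest matching prefix is /10 -> next hop EDGE2.

EDGE2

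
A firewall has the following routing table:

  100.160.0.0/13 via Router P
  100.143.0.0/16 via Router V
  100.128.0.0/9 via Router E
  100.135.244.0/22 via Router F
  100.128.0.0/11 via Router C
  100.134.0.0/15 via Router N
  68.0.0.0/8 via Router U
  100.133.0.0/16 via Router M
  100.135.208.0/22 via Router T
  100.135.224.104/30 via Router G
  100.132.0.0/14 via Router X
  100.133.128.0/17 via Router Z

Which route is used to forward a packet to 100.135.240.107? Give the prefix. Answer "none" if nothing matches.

Entries matching 100.135.240.107:
  100.128.0.0/9 (100.128.0.0 - 100.255.255.255)
  100.128.0.0/11 (100.128.0.0 - 100.159.255.255)
  100.132.0.0/14 (100.132.0.0 - 100.135.255.255)
  100.134.0.0/15 (100.134.0.0 - 100.135.255.255)
Most specific is 100.134.0.0/15.

100.134.0.0/15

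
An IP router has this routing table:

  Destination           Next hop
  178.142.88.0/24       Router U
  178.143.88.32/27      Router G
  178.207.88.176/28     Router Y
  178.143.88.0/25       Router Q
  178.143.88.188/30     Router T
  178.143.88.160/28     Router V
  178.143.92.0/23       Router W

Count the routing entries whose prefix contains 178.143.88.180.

No listed prefix contains 178.143.88.180.
Total matching entries: 0.

0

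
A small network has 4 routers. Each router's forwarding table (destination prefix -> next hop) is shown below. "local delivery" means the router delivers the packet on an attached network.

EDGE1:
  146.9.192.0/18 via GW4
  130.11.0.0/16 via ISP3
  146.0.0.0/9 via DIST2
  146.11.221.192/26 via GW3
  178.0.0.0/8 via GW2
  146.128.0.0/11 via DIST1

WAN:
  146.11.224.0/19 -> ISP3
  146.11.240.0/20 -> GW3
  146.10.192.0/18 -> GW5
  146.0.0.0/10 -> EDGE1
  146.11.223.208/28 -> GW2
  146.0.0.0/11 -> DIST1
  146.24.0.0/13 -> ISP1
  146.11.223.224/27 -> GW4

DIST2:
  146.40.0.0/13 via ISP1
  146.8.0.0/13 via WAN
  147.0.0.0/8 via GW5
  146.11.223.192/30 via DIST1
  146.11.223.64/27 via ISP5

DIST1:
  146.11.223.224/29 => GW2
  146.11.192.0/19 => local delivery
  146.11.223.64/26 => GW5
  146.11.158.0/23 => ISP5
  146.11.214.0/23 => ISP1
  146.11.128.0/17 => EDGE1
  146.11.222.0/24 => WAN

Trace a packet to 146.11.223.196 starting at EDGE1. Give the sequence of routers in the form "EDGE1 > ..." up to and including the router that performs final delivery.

EDGE1 > DIST2 > WAN > DIST1

At EDGE1: longest match for 146.11.223.196 is 146.0.0.0/9 -> DIST2
At DIST2: longest match for 146.11.223.196 is 146.8.0.0/13 -> WAN
At WAN: longest match for 146.11.223.196 is 146.0.0.0/11 -> DIST1
At DIST1: longest match for 146.11.223.196 is 146.11.192.0/19 -> local delivery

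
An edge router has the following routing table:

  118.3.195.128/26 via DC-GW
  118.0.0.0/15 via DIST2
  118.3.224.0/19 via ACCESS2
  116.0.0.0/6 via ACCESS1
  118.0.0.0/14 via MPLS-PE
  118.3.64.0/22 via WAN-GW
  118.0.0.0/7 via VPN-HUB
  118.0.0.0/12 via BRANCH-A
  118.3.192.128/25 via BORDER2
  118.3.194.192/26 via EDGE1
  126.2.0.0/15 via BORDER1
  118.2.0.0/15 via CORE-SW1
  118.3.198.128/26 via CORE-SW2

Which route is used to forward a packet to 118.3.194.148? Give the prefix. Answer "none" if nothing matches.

118.2.0.0/15

Entries matching 118.3.194.148:
  116.0.0.0/6 (116.0.0.0 - 119.255.255.255)
  118.0.0.0/7 (118.0.0.0 - 119.255.255.255)
  118.0.0.0/12 (118.0.0.0 - 118.15.255.255)
  118.0.0.0/14 (118.0.0.0 - 118.3.255.255)
  118.2.0.0/15 (118.2.0.0 - 118.3.255.255)
Most specific is 118.2.0.0/15.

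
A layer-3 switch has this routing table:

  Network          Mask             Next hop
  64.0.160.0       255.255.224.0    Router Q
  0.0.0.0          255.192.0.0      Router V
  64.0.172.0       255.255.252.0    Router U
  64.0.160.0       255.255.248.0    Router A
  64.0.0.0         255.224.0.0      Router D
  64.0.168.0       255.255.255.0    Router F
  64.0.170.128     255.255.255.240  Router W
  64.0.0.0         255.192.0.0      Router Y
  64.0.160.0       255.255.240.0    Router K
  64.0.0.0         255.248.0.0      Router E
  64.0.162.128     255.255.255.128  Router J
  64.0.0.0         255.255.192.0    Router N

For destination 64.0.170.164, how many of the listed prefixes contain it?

Prefixes containing 64.0.170.164:
  64.0.0.0/10 (64.0.0.0 - 64.63.255.255)
  64.0.0.0/11 (64.0.0.0 - 64.31.255.255)
  64.0.0.0/13 (64.0.0.0 - 64.7.255.255)
  64.0.160.0/19 (64.0.160.0 - 64.0.191.255)
  64.0.160.0/20 (64.0.160.0 - 64.0.175.255)
Total matching entries: 5.

5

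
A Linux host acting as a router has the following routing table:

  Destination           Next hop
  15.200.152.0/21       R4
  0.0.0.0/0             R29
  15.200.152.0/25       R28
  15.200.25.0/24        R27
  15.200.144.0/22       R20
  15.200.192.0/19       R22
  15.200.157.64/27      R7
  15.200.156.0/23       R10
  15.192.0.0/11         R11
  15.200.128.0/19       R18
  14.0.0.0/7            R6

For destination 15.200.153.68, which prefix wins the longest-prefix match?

Entries matching 15.200.153.68:
  0.0.0.0/0 (default, matches everything)
  14.0.0.0/7 (14.0.0.0 - 15.255.255.255)
  15.192.0.0/11 (15.192.0.0 - 15.223.255.255)
  15.200.128.0/19 (15.200.128.0 - 15.200.159.255)
  15.200.152.0/21 (15.200.152.0 - 15.200.159.255)
Most specific is 15.200.152.0/21.

15.200.152.0/21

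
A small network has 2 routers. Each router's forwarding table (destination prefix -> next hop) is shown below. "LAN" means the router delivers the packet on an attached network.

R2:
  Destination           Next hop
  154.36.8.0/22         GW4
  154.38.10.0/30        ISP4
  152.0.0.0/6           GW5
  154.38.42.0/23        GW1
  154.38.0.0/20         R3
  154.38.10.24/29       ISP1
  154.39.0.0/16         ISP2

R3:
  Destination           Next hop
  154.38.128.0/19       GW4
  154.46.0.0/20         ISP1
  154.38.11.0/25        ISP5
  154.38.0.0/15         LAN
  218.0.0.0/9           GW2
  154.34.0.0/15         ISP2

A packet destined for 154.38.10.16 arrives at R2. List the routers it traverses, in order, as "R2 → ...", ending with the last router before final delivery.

R2 → R3

At R2: longest match for 154.38.10.16 is 154.38.0.0/20 -> R3
At R3: longest match for 154.38.10.16 is 154.38.0.0/15 -> LAN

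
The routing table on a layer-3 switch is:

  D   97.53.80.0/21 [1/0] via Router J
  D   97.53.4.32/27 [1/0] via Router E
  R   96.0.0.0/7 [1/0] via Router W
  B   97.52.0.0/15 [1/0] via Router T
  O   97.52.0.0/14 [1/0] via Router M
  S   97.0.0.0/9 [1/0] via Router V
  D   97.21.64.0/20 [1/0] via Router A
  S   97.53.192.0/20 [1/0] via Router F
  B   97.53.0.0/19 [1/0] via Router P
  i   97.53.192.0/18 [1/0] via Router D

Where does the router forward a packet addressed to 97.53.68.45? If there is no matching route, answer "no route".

Router T

Routes whose prefix contains 97.53.68.45:
  96.0.0.0/7 (96.0.0.0 - 97.255.255.255) -> Router W
  97.0.0.0/9 (97.0.0.0 - 97.127.255.255) -> Router V
  97.52.0.0/14 (97.52.0.0 - 97.55.255.255) -> Router M
  97.52.0.0/15 (97.52.0.0 - 97.53.255.255) -> Router T
More-specific entries that do NOT match:
  97.53.4.32/27 (97.53.4.32 - 97.53.4.63) does not contain 97.53.68.45
  97.53.80.0/21 (97.53.80.0 - 97.53.87.255) does not contain 97.53.68.45
  97.21.64.0/20 (97.21.64.0 - 97.21.79.255) does not contain 97.53.68.45
  97.53.192.0/20 (97.53.192.0 - 97.53.207.255) does not contain 97.53.68.45
  97.53.0.0/19 (97.53.0.0 - 97.53.31.255) does not contain 97.53.68.45
  97.53.192.0/18 (97.53.192.0 - 97.53.255.255) does not contain 97.53.68.45
Longest matching prefix is /15 -> next hop Router T.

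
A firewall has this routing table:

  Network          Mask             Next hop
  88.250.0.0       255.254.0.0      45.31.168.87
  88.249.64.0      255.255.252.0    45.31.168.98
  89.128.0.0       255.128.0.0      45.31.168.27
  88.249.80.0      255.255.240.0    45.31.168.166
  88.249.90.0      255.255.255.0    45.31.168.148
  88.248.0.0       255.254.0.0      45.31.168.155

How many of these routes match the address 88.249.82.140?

Prefixes containing 88.249.82.140:
  88.248.0.0/15 (88.248.0.0 - 88.249.255.255)
  88.249.80.0/20 (88.249.80.0 - 88.249.95.255)
Total matching entries: 2.

2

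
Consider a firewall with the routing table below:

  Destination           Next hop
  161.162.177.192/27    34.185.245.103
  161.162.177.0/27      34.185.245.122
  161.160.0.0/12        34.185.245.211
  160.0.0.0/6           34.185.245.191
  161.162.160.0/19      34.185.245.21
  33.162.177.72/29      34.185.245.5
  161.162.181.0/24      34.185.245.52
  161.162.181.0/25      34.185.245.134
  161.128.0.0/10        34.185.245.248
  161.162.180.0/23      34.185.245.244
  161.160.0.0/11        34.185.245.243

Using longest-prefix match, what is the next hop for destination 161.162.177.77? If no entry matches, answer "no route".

Routes whose prefix contains 161.162.177.77:
  160.0.0.0/6 (160.0.0.0 - 163.255.255.255) -> 34.185.245.191
  161.128.0.0/10 (161.128.0.0 - 161.191.255.255) -> 34.185.245.248
  161.160.0.0/11 (161.160.0.0 - 161.191.255.255) -> 34.185.245.243
  161.160.0.0/12 (161.160.0.0 - 161.175.255.255) -> 34.185.245.211
  161.162.160.0/19 (161.162.160.0 - 161.162.191.255) -> 34.185.245.21
More-specific entries that do NOT match:
  33.162.177.72/29 (33.162.177.72 - 33.162.177.79) does not contain 161.162.177.77
  161.162.177.192/27 (161.162.177.192 - 161.162.177.223) does not contain 161.162.177.77
  161.162.177.0/27 (161.162.177.0 - 161.162.177.31) does not contain 161.162.177.77
  161.162.181.0/25 (161.162.181.0 - 161.162.181.127) does not contain 161.162.177.77
  161.162.181.0/24 (161.162.181.0 - 161.162.181.255) does not contain 161.162.177.77
  161.162.180.0/23 (161.162.180.0 - 161.162.181.255) does not contain 161.162.177.77
Longest matching prefix is /19 -> next hop 34.185.245.21.

34.185.245.21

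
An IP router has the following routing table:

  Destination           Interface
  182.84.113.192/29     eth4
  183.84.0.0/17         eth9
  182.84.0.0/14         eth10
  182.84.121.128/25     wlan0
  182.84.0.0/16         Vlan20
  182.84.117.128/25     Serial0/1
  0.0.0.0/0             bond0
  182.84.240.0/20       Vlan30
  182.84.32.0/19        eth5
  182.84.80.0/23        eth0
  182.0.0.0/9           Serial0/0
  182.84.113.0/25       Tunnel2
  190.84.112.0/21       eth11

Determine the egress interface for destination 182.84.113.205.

Routes whose prefix contains 182.84.113.205:
  0.0.0.0/0 (default, matches everything) -> bond0
  182.0.0.0/9 (182.0.0.0 - 182.127.255.255) -> Serial0/0
  182.84.0.0/14 (182.84.0.0 - 182.87.255.255) -> eth10
  182.84.0.0/16 (182.84.0.0 - 182.84.255.255) -> Vlan20
More-specific entries that do NOT match:
  182.84.113.192/29 (182.84.113.192 - 182.84.113.199) does not contain 182.84.113.205
  182.84.121.128/25 (182.84.121.128 - 182.84.121.255) does not contain 182.84.113.205
  182.84.117.128/25 (182.84.117.128 - 182.84.117.255) does not contain 182.84.113.205
  182.84.113.0/25 (182.84.113.0 - 182.84.113.127) does not contain 182.84.113.205
  182.84.80.0/23 (182.84.80.0 - 182.84.81.255) does not contain 182.84.113.205
  190.84.112.0/21 (190.84.112.0 - 190.84.119.255) does not contain 182.84.113.205
  182.84.240.0/20 (182.84.240.0 - 182.84.255.255) does not contain 182.84.113.205
  182.84.32.0/19 (182.84.32.0 - 182.84.63.255) does not contain 182.84.113.205
  183.84.0.0/17 (183.84.0.0 - 183.84.127.255) does not contain 182.84.113.205
Longest matching prefix is /16 -> interface Vlan20.

Vlan20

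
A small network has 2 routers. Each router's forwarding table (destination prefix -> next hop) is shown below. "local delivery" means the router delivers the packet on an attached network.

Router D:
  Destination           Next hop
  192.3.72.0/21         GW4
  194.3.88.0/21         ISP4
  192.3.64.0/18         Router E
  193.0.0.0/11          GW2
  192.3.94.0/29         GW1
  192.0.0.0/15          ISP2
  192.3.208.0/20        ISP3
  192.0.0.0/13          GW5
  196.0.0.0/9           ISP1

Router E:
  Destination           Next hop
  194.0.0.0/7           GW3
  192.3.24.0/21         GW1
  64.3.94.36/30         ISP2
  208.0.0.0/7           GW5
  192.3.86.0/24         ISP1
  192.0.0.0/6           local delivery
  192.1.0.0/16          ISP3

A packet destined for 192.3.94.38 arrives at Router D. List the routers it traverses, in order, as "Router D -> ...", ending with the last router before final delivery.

At Router D: longest match for 192.3.94.38 is 192.3.64.0/18 -> Router E
At Router E: longest match for 192.3.94.38 is 192.0.0.0/6 -> local delivery

Router D -> Router E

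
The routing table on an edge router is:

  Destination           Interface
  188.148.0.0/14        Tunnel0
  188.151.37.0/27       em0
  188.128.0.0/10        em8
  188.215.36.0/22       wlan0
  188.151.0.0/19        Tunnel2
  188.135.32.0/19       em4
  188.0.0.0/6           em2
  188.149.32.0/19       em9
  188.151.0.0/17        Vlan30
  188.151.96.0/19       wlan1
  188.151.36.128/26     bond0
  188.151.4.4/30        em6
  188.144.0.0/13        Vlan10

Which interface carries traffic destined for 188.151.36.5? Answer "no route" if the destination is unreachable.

Vlan30

Routes whose prefix contains 188.151.36.5:
  188.0.0.0/6 (188.0.0.0 - 191.255.255.255) -> em2
  188.128.0.0/10 (188.128.0.0 - 188.191.255.255) -> em8
  188.144.0.0/13 (188.144.0.0 - 188.151.255.255) -> Vlan10
  188.148.0.0/14 (188.148.0.0 - 188.151.255.255) -> Tunnel0
  188.151.0.0/17 (188.151.0.0 - 188.151.127.255) -> Vlan30
More-specific entries that do NOT match:
  188.151.4.4/30 (188.151.4.4 - 188.151.4.7) does not contain 188.151.36.5
  188.151.37.0/27 (188.151.37.0 - 188.151.37.31) does not contain 188.151.36.5
  188.151.36.128/26 (188.151.36.128 - 188.151.36.191) does not contain 188.151.36.5
  188.215.36.0/22 (188.215.36.0 - 188.215.39.255) does not contain 188.151.36.5
  188.151.0.0/19 (188.151.0.0 - 188.151.31.255) does not contain 188.151.36.5
  188.135.32.0/19 (188.135.32.0 - 188.135.63.255) does not contain 188.151.36.5
  188.149.32.0/19 (188.149.32.0 - 188.149.63.255) does not contain 188.151.36.5
  188.151.96.0/19 (188.151.96.0 - 188.151.127.255) does not contain 188.151.36.5
Longest matching prefix is /17 -> interface Vlan30.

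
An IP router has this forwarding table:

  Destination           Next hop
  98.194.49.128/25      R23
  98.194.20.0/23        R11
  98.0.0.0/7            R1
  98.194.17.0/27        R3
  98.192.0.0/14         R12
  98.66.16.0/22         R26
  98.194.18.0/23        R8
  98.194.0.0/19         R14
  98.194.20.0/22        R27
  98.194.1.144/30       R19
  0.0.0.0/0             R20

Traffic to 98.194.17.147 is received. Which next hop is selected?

R14

Routes whose prefix contains 98.194.17.147:
  0.0.0.0/0 (default, matches everything) -> R20
  98.0.0.0/7 (98.0.0.0 - 99.255.255.255) -> R1
  98.192.0.0/14 (98.192.0.0 - 98.195.255.255) -> R12
  98.194.0.0/19 (98.194.0.0 - 98.194.31.255) -> R14
More-specific entries that do NOT match:
  98.194.1.144/30 (98.194.1.144 - 98.194.1.147) does not contain 98.194.17.147
  98.194.17.0/27 (98.194.17.0 - 98.194.17.31) does not contain 98.194.17.147
  98.194.49.128/25 (98.194.49.128 - 98.194.49.255) does not contain 98.194.17.147
  98.194.20.0/23 (98.194.20.0 - 98.194.21.255) does not contain 98.194.17.147
  98.194.18.0/23 (98.194.18.0 - 98.194.19.255) does not contain 98.194.17.147
  98.66.16.0/22 (98.66.16.0 - 98.66.19.255) does not contain 98.194.17.147
  98.194.20.0/22 (98.194.20.0 - 98.194.23.255) does not contain 98.194.17.147
Longest matching prefix is /19 -> next hop R14.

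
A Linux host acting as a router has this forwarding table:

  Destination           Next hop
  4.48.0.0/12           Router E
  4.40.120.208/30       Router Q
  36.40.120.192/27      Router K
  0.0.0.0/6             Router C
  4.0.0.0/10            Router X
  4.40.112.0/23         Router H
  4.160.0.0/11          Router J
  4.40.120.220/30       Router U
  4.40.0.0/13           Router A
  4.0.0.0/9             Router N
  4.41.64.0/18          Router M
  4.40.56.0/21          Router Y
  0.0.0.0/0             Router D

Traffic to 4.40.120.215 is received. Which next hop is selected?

Routes whose prefix contains 4.40.120.215:
  0.0.0.0/0 (default, matches everything) -> Router D
  4.0.0.0/9 (4.0.0.0 - 4.127.255.255) -> Router N
  4.0.0.0/10 (4.0.0.0 - 4.63.255.255) -> Router X
  4.40.0.0/13 (4.40.0.0 - 4.47.255.255) -> Router A
More-specific entries that do NOT match:
  4.40.120.208/30 (4.40.120.208 - 4.40.120.211) does not contain 4.40.120.215
  4.40.120.220/30 (4.40.120.220 - 4.40.120.223) does not contain 4.40.120.215
  36.40.120.192/27 (36.40.120.192 - 36.40.120.223) does not contain 4.40.120.215
  4.40.112.0/23 (4.40.112.0 - 4.40.113.255) does not contain 4.40.120.215
  4.40.56.0/21 (4.40.56.0 - 4.40.63.255) does not contain 4.40.120.215
  4.41.64.0/18 (4.41.64.0 - 4.41.127.255) does not contain 4.40.120.215
Longest matching prefix is /13 -> next hop Router A.

Router A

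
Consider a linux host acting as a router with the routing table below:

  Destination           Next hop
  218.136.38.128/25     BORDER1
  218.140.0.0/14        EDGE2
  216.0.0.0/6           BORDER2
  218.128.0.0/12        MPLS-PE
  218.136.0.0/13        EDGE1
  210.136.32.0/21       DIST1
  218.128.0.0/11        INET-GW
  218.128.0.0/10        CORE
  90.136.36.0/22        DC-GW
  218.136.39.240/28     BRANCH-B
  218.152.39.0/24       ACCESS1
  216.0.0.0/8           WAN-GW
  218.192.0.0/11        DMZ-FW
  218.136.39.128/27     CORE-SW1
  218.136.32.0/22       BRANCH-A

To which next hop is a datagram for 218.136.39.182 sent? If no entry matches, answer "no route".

Routes whose prefix contains 218.136.39.182:
  216.0.0.0/6 (216.0.0.0 - 219.255.255.255) -> BORDER2
  218.128.0.0/10 (218.128.0.0 - 218.191.255.255) -> CORE
  218.128.0.0/11 (218.128.0.0 - 218.159.255.255) -> INET-GW
  218.128.0.0/12 (218.128.0.0 - 218.143.255.255) -> MPLS-PE
  218.136.0.0/13 (218.136.0.0 - 218.143.255.255) -> EDGE1
More-specific entries that do NOT match:
  218.136.39.240/28 (218.136.39.240 - 218.136.39.255) does not contain 218.136.39.182
  218.136.39.128/27 (218.136.39.128 - 218.136.39.159) does not contain 218.136.39.182
  218.136.38.128/25 (218.136.38.128 - 218.136.38.255) does not contain 218.136.39.182
  218.152.39.0/24 (218.152.39.0 - 218.152.39.255) does not contain 218.136.39.182
  90.136.36.0/22 (90.136.36.0 - 90.136.39.255) does not contain 218.136.39.182
  218.136.32.0/22 (218.136.32.0 - 218.136.35.255) does not contain 218.136.39.182
  210.136.32.0/21 (210.136.32.0 - 210.136.39.255) does not contain 218.136.39.182
  218.140.0.0/14 (218.140.0.0 - 218.143.255.255) does not contain 218.136.39.182
Longest matching prefix is /13 -> next hop EDGE1.

EDGE1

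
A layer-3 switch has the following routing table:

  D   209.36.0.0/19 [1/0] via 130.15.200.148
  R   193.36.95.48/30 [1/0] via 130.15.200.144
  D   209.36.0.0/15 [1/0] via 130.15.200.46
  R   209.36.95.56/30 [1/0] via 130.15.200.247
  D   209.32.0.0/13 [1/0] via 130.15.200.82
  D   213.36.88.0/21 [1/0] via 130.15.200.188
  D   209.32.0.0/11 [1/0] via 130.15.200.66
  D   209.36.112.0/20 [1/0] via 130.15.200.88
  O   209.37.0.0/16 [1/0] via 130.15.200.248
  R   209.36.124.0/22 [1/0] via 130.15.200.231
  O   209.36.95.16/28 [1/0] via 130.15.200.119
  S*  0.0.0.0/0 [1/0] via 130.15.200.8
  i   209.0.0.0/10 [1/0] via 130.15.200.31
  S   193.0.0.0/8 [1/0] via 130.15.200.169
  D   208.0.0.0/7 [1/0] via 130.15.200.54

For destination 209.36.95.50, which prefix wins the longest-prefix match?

Entries matching 209.36.95.50:
  0.0.0.0/0 (default, matches everything)
  208.0.0.0/7 (208.0.0.0 - 209.255.255.255)
  209.0.0.0/10 (209.0.0.0 - 209.63.255.255)
  209.32.0.0/11 (209.32.0.0 - 209.63.255.255)
  209.32.0.0/13 (209.32.0.0 - 209.39.255.255)
  209.36.0.0/15 (209.36.0.0 - 209.37.255.255)
Most specific is 209.36.0.0/15.

209.36.0.0/15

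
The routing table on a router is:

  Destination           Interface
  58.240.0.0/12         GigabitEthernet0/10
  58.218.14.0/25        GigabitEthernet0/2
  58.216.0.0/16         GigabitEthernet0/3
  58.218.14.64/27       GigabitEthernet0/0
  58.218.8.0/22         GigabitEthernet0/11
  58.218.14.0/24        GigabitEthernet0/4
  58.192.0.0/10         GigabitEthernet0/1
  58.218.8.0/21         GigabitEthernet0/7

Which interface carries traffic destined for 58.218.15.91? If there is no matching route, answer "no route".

Routes whose prefix contains 58.218.15.91:
  58.192.0.0/10 (58.192.0.0 - 58.255.255.255) -> GigabitEthernet0/1
  58.218.8.0/21 (58.218.8.0 - 58.218.15.255) -> GigabitEthernet0/7
More-specific entries that do NOT match:
  58.218.14.64/27 (58.218.14.64 - 58.218.14.95) does not contain 58.218.15.91
  58.218.14.0/25 (58.218.14.0 - 58.218.14.127) does not contain 58.218.15.91
  58.218.14.0/24 (58.218.14.0 - 58.218.14.255) does not contain 58.218.15.91
  58.218.8.0/22 (58.218.8.0 - 58.218.11.255) does not contain 58.218.15.91
Longest matching prefix is /21 -> interface GigabitEthernet0/7.

GigabitEthernet0/7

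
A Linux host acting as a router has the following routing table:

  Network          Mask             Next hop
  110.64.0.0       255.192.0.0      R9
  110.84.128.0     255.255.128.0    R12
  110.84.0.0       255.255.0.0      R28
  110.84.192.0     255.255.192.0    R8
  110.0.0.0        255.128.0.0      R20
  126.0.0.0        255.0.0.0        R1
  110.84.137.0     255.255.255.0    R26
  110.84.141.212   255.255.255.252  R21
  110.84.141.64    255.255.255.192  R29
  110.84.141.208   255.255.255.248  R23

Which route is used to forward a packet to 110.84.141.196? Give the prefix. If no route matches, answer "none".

Entries matching 110.84.141.196:
  110.0.0.0/9 (110.0.0.0 - 110.127.255.255)
  110.64.0.0/10 (110.64.0.0 - 110.127.255.255)
  110.84.0.0/16 (110.84.0.0 - 110.84.255.255)
  110.84.128.0/17 (110.84.128.0 - 110.84.255.255)
Most specific is 110.84.128.0/17.

110.84.128.0/17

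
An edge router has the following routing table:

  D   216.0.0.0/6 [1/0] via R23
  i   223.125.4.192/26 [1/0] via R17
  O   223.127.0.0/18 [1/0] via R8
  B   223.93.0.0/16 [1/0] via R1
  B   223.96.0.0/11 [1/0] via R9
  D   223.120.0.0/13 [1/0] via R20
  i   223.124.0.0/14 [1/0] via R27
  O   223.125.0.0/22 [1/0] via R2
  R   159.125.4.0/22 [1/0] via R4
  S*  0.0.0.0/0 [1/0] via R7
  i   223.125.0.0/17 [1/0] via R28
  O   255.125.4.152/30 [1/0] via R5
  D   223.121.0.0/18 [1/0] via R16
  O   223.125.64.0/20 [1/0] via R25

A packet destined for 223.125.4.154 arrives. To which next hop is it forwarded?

Routes whose prefix contains 223.125.4.154:
  0.0.0.0/0 (default, matches everything) -> R7
  223.96.0.0/11 (223.96.0.0 - 223.127.255.255) -> R9
  223.120.0.0/13 (223.120.0.0 - 223.127.255.255) -> R20
  223.124.0.0/14 (223.124.0.0 - 223.127.255.255) -> R27
  223.125.0.0/17 (223.125.0.0 - 223.125.127.255) -> R28
More-specific entries that do NOT match:
  255.125.4.152/30 (255.125.4.152 - 255.125.4.155) does not contain 223.125.4.154
  223.125.4.192/26 (223.125.4.192 - 223.125.4.255) does not contain 223.125.4.154
  223.125.0.0/22 (223.125.0.0 - 223.125.3.255) does not contain 223.125.4.154
  159.125.4.0/22 (159.125.4.0 - 159.125.7.255) does not contain 223.125.4.154
  223.125.64.0/20 (223.125.64.0 - 223.125.79.255) does not contain 223.125.4.154
  223.127.0.0/18 (223.127.0.0 - 223.127.63.255) does not contain 223.125.4.154
  223.121.0.0/18 (223.121.0.0 - 223.121.63.255) does not contain 223.125.4.154
Longest matching prefix is /17 -> next hop R28.

R28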